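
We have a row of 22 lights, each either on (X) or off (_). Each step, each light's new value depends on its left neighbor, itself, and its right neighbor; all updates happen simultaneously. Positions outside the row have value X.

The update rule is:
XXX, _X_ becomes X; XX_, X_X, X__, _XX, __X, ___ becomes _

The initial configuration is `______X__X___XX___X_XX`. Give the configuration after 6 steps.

______X__X________X__X
______X__X________X___
______X__X________X___  (fixed point — unchanged through step 6)

______X__X________X___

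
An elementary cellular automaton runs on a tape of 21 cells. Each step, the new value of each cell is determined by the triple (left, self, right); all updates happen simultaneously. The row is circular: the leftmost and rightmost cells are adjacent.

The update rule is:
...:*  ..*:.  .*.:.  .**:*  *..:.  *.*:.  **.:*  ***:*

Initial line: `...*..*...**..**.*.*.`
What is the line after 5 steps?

**.****.*.**..**.***.

**......*.**..**.....
**.****...**..**.***.
**.****.*.**..**.***.
**.****...**..**.***.  (repeats step 2; period 2)
step 5: **.****.*.**..**.***.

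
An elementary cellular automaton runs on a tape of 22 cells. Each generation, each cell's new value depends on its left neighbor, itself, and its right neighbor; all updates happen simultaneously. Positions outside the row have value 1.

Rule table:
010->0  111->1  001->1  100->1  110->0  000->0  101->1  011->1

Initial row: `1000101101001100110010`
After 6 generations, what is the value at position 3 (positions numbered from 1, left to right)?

generation 1: 0101011010111011101101
generation 2: 1010110101110111011011
generation 3: 0101101011101110110111
generation 4: 1011010111011101101111
generation 5: 0110101110111011011111
generation 6: 1101011101110110111111
position 3 holds 0

0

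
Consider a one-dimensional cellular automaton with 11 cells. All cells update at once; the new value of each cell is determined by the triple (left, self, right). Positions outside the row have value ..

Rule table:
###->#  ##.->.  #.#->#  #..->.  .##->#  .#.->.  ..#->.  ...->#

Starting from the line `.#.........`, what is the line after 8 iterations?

.###..#.#..

...########
##.#######.
#.#######..
.#######..#
.######....
.#####..###
.####...##.
.###..#.#..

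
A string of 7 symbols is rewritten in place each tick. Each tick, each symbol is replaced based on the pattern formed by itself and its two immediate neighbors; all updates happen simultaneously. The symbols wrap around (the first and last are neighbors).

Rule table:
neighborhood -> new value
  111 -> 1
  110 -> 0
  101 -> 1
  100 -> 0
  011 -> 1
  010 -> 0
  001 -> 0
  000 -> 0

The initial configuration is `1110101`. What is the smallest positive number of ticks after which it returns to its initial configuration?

7

tick 1: 1101011
tick 2: 1010111
tick 3: 0101111
tick 4: 1011110
tick 5: 0111101
tick 6: 1111010
tick 7: 1110101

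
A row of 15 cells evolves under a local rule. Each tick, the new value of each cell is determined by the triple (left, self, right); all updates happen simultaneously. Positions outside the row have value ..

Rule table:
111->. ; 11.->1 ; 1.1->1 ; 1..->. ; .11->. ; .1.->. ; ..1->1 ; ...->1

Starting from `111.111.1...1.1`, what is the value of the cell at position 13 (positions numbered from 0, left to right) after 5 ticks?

.

tick 1: ..11..11..11.1.
tick 2: 11.1.1.1.1.11..
tick 3: .11.1.1.1.1.1.1
tick 4: 1.11.1.1.1.1.1.
tick 5: .1.11.1.1.1.1..
position 13 holds .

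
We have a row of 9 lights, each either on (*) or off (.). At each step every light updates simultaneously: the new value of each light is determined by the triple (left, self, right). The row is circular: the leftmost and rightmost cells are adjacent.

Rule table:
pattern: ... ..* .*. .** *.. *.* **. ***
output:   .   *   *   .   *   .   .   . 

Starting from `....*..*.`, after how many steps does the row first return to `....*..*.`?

...******
*.*......
*.**....*
....*..*.

4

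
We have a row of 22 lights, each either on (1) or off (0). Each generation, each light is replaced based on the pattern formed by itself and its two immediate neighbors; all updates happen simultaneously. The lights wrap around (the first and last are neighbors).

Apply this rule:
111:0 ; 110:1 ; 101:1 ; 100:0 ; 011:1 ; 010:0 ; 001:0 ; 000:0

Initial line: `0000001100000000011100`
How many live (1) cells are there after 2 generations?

3

generation 1: 0000001100000000010100
generation 2: 0000001100000000001000
count of 1: 3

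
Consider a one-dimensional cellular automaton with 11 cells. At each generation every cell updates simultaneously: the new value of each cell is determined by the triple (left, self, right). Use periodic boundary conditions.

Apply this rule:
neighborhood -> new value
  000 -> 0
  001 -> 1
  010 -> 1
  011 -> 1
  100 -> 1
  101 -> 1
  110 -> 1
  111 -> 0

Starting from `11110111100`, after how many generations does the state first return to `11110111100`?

10011100111
11110111100

2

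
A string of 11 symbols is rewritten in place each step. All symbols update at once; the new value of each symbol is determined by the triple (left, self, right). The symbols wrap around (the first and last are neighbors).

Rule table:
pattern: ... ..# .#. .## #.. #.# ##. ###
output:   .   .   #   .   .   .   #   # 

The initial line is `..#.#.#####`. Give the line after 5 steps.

step 1: ..#.#..####
step 2: ..#.#...###
step 3: ..#.#....##
step 4: ..#.#.....#
step 5: ..#.#.....#

..#.#.....#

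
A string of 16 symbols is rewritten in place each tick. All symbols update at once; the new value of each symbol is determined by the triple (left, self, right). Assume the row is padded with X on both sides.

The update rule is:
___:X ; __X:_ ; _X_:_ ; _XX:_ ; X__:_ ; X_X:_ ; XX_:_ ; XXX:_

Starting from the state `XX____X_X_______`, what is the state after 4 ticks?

___XX_____XXXXX_
_X____XXX_______
___XX_____XXXXX_  (repeats tick 1; period 2)
tick 4: _X____XXX_______

_X____XXX_______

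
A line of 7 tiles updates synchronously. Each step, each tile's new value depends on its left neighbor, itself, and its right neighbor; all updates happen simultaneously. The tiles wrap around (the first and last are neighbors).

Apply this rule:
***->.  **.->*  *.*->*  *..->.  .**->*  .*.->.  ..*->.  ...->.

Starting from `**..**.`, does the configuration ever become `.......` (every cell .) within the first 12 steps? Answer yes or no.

**..***
.*..*..
.......
all cells are . at step 3

yes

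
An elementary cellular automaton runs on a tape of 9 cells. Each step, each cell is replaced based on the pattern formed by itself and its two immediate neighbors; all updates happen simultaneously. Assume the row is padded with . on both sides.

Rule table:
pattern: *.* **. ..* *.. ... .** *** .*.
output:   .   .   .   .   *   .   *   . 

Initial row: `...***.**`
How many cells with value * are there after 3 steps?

6

**..*....
......***
*****..*.
count of *: 6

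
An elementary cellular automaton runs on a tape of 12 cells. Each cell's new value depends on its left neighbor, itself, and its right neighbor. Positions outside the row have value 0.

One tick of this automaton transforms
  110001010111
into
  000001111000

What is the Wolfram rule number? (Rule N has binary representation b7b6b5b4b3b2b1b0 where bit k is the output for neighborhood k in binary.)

position 10: 111 → 0  (bit 7 = 0)
position 1: 110 → 0  (bit 6 = 0)
position 6: 101 → 1  (bit 5 = 1)
position 2: 100 → 0  (bit 4 = 0)
position 0: 011 → 0  (bit 3 = 0)
position 5: 010 → 1  (bit 2 = 1)
position 4: 001 → 0  (bit 1 = 0)
position 3: 000 → 0  (bit 0 = 0)
bits b7..b0 = 00100100 = 36

36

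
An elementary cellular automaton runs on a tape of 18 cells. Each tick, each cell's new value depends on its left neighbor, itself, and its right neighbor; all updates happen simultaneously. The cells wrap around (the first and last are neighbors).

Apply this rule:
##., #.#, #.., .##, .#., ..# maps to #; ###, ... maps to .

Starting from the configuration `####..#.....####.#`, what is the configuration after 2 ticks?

tick 1: ...#####...##..###
tick 2: #.##...##.######.#

#.##...##.######.#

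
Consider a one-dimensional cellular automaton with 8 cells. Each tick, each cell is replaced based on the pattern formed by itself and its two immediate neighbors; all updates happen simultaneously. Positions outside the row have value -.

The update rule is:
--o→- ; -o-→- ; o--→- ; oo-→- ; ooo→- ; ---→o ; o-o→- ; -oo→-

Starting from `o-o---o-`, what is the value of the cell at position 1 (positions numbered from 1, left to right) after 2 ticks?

----o---
ooo---oo
position 1 holds o

o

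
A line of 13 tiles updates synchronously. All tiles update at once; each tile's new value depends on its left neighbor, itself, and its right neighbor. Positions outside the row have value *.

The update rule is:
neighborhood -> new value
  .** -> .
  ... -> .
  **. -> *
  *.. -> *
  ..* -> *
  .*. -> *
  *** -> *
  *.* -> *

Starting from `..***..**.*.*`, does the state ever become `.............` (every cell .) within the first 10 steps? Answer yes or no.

**.****.****.
***.****.****
****.****.***
*****.****.**
******.****.*
*******.****.
********.****
*********.***
**********.**
***********.*
step 10 is ***********.*, still not uniform .

no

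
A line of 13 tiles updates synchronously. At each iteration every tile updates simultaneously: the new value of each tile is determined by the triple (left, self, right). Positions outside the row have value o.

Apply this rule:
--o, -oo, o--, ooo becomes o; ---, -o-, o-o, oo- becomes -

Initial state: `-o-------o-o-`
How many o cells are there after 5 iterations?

6

iteration 1: --o-----o----
iteration 2: oo-o---o-o--o
iteration 3: o---o-o---ooo
iteration 4: -o-o---o-oooo
iteration 5: ----o-o--oooo
count of o: 6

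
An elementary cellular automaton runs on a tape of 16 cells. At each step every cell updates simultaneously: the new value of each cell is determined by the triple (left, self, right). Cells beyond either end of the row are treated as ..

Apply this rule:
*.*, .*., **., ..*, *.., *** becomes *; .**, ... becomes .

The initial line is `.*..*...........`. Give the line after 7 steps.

**.**.******....

******..........
.******.........
*.******........
**.******.......
.**.******......
*.**.******.....
**.**.******....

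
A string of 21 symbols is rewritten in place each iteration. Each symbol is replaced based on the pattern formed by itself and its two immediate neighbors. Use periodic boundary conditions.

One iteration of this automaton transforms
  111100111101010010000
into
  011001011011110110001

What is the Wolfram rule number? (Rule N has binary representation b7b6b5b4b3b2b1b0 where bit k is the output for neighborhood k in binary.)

position 1: 111 → 1  (bit 7 = 1)
position 3: 110 → 0  (bit 6 = 0)
position 10: 101 → 1  (bit 5 = 1)
position 4: 100 → 0  (bit 4 = 0)
position 0: 011 → 0  (bit 3 = 0)
position 11: 010 → 1  (bit 2 = 1)
position 5: 001 → 1  (bit 1 = 1)
position 18: 000 → 0  (bit 0 = 0)
bits b7..b0 = 10100110 = 166

166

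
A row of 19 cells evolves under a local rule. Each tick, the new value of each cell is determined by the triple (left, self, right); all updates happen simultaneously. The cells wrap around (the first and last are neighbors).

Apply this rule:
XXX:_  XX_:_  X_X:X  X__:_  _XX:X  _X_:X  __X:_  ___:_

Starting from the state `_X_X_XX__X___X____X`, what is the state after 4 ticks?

_________X___X____X

tick 1: XXXXXX___X___X____X
tick 2: _________X___X____X
tick 3: _________X___X____X  (fixed point — unchanged through tick 4)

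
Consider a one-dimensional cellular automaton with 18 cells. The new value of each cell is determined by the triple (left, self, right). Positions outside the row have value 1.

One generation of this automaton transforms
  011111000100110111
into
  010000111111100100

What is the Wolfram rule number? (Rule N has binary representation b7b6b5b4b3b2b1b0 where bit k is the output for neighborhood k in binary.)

31

position 2: 111 → 0  (bit 7 = 0)
position 5: 110 → 0  (bit 6 = 0)
position 0: 101 → 0  (bit 5 = 0)
position 6: 100 → 1  (bit 4 = 1)
position 1: 011 → 1  (bit 3 = 1)
position 9: 010 → 1  (bit 2 = 1)
position 8: 001 → 1  (bit 1 = 1)
position 7: 000 → 1  (bit 0 = 1)
bits b7..b0 = 00011111 = 31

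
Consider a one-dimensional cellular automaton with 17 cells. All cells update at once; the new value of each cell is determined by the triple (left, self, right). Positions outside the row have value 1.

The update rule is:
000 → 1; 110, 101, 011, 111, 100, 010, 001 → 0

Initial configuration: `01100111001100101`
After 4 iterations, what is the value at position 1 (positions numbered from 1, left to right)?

0

00000000000000000
01111111111111110
00000000000000000  (repeats iteration 1; period 2)
iteration 4: 01111111111111110
position 1 holds 0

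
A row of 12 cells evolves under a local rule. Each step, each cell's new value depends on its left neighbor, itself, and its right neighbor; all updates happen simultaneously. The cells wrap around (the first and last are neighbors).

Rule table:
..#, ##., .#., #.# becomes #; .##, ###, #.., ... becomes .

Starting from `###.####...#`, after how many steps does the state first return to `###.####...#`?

..##...#..#.
.#.#..##.##.
####.#.##.#.
...####.####
..#...##...#
.##..#.#..##
#.#.####.#.#
####...####.
...#..#...##
..##.##..#.#
.#.##.#.####
###.####...#

12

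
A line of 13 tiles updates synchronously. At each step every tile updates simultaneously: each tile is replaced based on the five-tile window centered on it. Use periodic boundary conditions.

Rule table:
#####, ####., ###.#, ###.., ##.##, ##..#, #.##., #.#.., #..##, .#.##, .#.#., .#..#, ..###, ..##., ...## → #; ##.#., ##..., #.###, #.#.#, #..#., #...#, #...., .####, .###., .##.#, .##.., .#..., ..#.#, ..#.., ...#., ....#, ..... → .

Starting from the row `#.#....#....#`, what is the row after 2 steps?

..#........##
#.........##.

#.........##.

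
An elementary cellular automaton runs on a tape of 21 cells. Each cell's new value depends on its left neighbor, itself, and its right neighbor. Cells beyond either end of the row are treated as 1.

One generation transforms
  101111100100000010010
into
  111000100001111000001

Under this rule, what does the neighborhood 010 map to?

0

At position 9 the neighborhood is 010; the next row has 0 there.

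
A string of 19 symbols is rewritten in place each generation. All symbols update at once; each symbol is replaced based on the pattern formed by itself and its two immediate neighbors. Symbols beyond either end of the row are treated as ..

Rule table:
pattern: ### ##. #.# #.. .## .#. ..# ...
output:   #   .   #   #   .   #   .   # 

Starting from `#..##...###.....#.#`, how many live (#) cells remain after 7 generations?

9

##...##..#.####.###
..##...#.##.##.#.#.
#...##.##..#..#####
###...#..#.##..###.
.#.##.##.##..#..#.#
.##..#..#..#.##.###
...#.##.##.##..#.#.
count of #: 9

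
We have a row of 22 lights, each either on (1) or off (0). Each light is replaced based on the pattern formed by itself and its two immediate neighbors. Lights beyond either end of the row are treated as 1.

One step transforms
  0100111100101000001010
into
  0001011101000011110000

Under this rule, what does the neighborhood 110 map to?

At position 7 the neighborhood is 110; the next row has 1 there.

1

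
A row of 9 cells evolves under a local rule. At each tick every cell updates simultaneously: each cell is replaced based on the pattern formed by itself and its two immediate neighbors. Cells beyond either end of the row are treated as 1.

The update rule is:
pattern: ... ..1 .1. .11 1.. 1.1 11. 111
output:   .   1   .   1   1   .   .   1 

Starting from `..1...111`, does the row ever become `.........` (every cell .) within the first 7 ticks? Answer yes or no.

no

tick 1: 11.1.1111
tick 2: 1....1111
tick 3: .1..11111
tick 4: ..1111111
tick 5: 111111111
tick 6: 111111111  (fixed point — unchanged through tick 7)
tick 7 is 111111111, still not uniform .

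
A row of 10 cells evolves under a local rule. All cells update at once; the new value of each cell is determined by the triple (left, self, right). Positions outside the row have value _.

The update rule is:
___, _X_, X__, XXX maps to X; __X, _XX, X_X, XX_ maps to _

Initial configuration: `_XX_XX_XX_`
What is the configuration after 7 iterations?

__XX_X_X_X

iteration 1: _________X
iteration 2: XXXXXXXX_X
iteration 3: _XXXXXX__X
iteration 4: __XXXX_X_X
iteration 5: X__XX__X_X
iteration 6: XX___X_X_X
iteration 7: __XX_X_X_X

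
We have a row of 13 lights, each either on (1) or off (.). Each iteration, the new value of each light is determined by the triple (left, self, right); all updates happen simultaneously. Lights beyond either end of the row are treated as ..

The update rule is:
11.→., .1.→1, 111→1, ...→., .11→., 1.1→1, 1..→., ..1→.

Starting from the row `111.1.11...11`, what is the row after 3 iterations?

...11........

iteration 1: .1.111.......
iteration 2: .11.1........
iteration 3: ...11........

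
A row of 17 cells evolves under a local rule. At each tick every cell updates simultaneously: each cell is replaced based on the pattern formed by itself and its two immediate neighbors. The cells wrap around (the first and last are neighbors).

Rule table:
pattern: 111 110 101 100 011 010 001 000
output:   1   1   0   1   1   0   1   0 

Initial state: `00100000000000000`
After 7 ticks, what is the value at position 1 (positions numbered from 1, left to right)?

0

01010000000000000
10001000000000000
01010100000000001
00000010000000010
00000101000000101
10001000100001000
01010101010010101
position 1 holds 0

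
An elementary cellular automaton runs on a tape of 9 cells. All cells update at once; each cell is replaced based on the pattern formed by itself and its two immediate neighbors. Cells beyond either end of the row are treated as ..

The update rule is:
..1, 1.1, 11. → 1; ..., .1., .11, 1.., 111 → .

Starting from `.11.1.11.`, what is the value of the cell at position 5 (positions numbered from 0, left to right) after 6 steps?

.

step 1: 1.11.1.1.
step 2: .1.11.1..
step 3: 1.1.11...
step 4: .1.1.1...
step 5: 1.1.1....
step 6: .1.1.....
position 5 holds .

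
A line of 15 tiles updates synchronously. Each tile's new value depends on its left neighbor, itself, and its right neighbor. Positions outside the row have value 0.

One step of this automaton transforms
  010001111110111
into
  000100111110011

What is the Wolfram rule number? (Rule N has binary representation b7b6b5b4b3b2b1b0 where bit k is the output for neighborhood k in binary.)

position 6: 111 → 1  (bit 7 = 1)
position 10: 110 → 1  (bit 6 = 1)
position 11: 101 → 0  (bit 5 = 0)
position 2: 100 → 0  (bit 4 = 0)
position 5: 011 → 0  (bit 3 = 0)
position 1: 010 → 0  (bit 2 = 0)
position 0: 001 → 0  (bit 1 = 0)
position 3: 000 → 1  (bit 0 = 1)
bits b7..b0 = 11000001 = 193

193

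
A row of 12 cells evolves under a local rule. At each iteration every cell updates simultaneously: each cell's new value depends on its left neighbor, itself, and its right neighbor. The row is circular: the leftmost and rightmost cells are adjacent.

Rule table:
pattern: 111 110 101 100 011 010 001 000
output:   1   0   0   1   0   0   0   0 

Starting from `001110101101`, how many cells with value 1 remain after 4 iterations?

100100000000
010010000000
001001000000
000100100000
count of 1: 2

2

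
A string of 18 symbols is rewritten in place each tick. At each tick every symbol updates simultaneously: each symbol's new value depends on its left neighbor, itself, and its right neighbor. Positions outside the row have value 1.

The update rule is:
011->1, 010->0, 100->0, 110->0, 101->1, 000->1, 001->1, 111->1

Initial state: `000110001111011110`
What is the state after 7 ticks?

tick 1: 011100111110111101
tick 2: 111001111101111011
tick 3: 110011111011110111
tick 4: 100111110111101111
tick 5: 001111101111011111
tick 6: 011111011110111111
tick 7: 111110111101111111

111110111101111111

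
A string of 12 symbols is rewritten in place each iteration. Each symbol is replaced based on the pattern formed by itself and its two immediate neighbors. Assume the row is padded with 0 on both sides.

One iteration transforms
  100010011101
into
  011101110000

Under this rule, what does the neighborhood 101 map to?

0

At position 10 the neighborhood is 101; the next row has 0 there.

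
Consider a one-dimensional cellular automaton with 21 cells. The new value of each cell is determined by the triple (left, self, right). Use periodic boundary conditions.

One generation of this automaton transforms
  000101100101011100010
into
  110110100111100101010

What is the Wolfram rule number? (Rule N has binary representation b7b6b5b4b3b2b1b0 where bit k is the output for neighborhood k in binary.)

101

position 14: 111 → 0  (bit 7 = 0)
position 6: 110 → 1  (bit 6 = 1)
position 4: 101 → 1  (bit 5 = 1)
position 7: 100 → 0  (bit 4 = 0)
position 5: 011 → 0  (bit 3 = 0)
position 3: 010 → 1  (bit 2 = 1)
position 2: 001 → 0  (bit 1 = 0)
position 0: 000 → 1  (bit 0 = 1)
bits b7..b0 = 01100101 = 101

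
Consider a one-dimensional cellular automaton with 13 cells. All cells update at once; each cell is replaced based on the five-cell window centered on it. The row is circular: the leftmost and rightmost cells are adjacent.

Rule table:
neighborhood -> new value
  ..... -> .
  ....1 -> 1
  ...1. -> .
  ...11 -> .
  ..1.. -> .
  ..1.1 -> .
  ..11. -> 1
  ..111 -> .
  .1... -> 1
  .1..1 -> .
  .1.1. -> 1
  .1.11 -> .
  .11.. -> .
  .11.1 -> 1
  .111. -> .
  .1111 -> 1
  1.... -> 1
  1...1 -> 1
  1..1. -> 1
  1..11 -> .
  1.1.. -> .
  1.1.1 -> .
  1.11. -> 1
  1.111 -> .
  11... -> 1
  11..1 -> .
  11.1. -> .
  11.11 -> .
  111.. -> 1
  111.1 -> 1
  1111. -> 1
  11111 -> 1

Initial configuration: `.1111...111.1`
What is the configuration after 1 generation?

..11111...1..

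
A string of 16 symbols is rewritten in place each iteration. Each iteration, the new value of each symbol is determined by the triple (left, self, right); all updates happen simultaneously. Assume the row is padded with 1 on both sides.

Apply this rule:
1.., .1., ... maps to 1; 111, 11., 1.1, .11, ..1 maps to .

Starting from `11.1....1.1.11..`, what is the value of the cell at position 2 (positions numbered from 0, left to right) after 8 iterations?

...1111.1.1...1.
11......1.111.1.
..11111.1.....1.
1.......11111.1.
.111111.......1.
.......111111.1.
111111........1.
......1111111.1.
position 2 holds .

.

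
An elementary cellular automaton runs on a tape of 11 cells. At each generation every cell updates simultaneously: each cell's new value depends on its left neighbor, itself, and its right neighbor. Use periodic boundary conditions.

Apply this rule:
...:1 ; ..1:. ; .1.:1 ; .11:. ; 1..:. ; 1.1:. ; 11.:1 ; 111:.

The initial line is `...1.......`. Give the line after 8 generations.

11.1.111111
.1.1.......
.1.1.111111
.1.1......1
.1.1.1111.1
.1.1....1.1
.1.1.11.1.1
.1.1..1.1.1

.1.1..1.1.1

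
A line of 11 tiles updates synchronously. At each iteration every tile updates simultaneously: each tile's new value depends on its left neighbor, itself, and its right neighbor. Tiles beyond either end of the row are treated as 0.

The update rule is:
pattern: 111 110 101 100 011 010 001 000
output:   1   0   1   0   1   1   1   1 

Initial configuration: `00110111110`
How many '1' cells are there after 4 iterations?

11101111100
11011111001
10111110011
11111100110
count of 1: 8

8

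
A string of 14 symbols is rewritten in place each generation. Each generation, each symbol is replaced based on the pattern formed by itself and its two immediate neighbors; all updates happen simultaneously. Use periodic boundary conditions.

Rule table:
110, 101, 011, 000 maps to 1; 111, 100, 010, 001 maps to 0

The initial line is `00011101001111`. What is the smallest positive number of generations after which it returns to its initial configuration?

generation 1: 01010110001001
generation 2: 10101110100000
generation 3: 01011011001110
generation 4: 00111111001010
generation 5: 10100001000100
generation 6: 01001100010000
generation 7: 00001101000111
generation 8: 01101110010101
generation 9: 11111010001010
generation 10: 10001100100101
generation 11: 10101100000011
generation 12: 11011101111010
generation 13: 11110111001101
generation 14: 00011101001111

14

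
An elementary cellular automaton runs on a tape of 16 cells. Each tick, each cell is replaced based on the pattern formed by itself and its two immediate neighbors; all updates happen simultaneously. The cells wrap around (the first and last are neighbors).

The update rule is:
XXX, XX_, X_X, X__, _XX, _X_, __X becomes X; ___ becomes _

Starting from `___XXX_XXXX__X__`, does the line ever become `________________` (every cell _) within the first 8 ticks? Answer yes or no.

tick 1: __XXXXXXXXXXXXX_
tick 2: _XXXXXXXXXXXXXXX
tick 3: XXXXXXXXXXXXXXXX
tick 4: XXXXXXXXXXXXXXXX  (fixed point — unchanged through tick 8)
tick 8 is XXXXXXXXXXXXXXXX, still not uniform _

no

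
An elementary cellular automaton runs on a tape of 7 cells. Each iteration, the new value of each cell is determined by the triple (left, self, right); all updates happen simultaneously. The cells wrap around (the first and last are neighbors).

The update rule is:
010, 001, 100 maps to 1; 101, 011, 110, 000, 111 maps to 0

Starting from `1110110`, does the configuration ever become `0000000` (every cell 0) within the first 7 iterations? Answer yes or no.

0000000
all cells are 0 at iteration 1

yes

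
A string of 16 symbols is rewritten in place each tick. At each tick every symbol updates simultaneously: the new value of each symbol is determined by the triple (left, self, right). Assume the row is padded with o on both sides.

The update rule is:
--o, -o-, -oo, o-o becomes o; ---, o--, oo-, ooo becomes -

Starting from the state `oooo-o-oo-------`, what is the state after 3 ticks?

--oo---------oo-

----oooo-------o
---oo---------oo
--oo---------oo-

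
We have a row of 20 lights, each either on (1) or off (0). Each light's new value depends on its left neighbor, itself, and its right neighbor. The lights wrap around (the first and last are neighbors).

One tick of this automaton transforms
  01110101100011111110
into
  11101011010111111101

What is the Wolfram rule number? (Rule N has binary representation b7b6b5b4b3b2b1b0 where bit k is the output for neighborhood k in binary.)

position 2: 111 → 1  (bit 7 = 1)
position 3: 110 → 0  (bit 6 = 0)
position 4: 101 → 1  (bit 5 = 1)
position 9: 100 → 1  (bit 4 = 1)
position 1: 011 → 1  (bit 3 = 1)
position 5: 010 → 0  (bit 2 = 0)
position 0: 001 → 1  (bit 1 = 1)
position 10: 000 → 0  (bit 0 = 0)
bits b7..b0 = 10111010 = 186

186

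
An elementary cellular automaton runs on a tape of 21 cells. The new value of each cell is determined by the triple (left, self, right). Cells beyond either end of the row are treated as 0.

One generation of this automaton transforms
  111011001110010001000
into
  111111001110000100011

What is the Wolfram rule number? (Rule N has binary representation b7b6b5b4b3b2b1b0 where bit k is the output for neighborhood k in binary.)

position 1: 111 → 1  (bit 7 = 1)
position 2: 110 → 1  (bit 6 = 1)
position 3: 101 → 1  (bit 5 = 1)
position 6: 100 → 0  (bit 4 = 0)
position 0: 011 → 1  (bit 3 = 1)
position 13: 010 → 0  (bit 2 = 0)
position 7: 001 → 0  (bit 1 = 0)
position 15: 000 → 1  (bit 0 = 1)
bits b7..b0 = 11101001 = 233

233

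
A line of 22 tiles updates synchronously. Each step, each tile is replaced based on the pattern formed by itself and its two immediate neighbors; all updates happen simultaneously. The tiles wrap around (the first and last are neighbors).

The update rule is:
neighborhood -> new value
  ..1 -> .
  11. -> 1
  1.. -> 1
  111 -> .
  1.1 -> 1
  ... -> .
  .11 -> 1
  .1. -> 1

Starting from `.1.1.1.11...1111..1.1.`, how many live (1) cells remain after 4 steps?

11

step 1: .111111111..1..11.1111
step 2: 11.......11.11.1111..1
step 3: .11......1111111..11.1
step 4: 1111.....1.....11.1111
count of 1: 11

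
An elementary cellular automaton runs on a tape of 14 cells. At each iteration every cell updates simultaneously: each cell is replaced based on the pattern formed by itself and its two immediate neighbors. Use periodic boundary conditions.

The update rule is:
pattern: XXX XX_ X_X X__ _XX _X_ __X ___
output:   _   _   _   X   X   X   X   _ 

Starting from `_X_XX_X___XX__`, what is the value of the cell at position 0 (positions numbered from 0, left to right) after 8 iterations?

X

XX_X__XX_XX_X_
X__XXXX__X__X_
XXXX___XXXXXX_
X___X_XX______
XX_XX_X_X____X
___X__X_XX__XX
X_XXXXX_X_XXX_
X_X_____X_X___
position 0 holds X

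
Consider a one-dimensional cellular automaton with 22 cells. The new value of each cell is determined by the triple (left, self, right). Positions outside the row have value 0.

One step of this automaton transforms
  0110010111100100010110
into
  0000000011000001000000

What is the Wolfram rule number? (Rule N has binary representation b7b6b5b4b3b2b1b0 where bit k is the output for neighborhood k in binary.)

129

position 8: 111 → 1  (bit 7 = 1)
position 2: 110 → 0  (bit 6 = 0)
position 6: 101 → 0  (bit 5 = 0)
position 3: 100 → 0  (bit 4 = 0)
position 1: 011 → 0  (bit 3 = 0)
position 5: 010 → 0  (bit 2 = 0)
position 0: 001 → 0  (bit 1 = 0)
position 15: 000 → 1  (bit 0 = 1)
bits b7..b0 = 10000001 = 129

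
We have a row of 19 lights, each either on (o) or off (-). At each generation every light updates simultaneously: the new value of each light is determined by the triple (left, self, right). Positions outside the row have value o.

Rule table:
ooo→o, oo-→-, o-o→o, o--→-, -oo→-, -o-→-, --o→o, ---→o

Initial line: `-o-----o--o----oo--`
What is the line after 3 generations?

o--oooo--o--ooo---o
--o-oo--o--o-o--oo-
-o-o---o--o-o--o--o

-o-o---o--o-o--o--o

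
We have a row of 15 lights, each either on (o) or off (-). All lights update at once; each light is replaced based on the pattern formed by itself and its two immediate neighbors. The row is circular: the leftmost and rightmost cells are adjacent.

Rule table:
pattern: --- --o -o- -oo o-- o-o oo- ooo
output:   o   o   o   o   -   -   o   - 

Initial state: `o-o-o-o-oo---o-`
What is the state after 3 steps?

o-o-o-o-oo-o-o-

step 1: o-o-o-o-oo-ooo-
step 2: o-o-o-o-oo-o-o-
step 3: o-o-o-o-oo-o-o-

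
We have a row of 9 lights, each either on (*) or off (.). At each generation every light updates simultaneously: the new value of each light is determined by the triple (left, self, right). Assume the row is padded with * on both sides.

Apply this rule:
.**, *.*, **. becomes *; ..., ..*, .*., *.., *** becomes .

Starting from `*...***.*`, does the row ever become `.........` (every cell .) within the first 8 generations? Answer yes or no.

no

*...*.***
*....**..
*....**..  (fixed point — unchanged through generation 8)
generation 8 is *....**.., still not uniform .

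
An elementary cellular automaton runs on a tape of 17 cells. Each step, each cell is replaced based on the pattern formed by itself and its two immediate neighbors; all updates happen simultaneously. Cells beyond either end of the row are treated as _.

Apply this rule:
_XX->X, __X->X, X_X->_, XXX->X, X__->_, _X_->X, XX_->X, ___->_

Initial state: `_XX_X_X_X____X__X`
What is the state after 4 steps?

XXX_X_X_X_XXXX_XX

step 1: XXX_X_X_X___XX_XX
step 2: XXX_X_X_X__XXX_XX
step 3: XXX_X_X_X_XXXX_XX
step 4: XXX_X_X_X_XXXX_XX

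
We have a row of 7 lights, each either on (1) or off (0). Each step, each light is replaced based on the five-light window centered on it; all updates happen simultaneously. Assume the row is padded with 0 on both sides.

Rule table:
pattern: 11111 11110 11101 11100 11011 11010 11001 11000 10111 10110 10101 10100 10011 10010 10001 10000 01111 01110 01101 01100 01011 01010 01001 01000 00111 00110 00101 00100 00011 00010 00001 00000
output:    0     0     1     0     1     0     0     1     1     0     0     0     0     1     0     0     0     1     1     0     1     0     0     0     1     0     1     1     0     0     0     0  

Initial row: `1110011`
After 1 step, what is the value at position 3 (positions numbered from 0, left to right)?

1100000
position 3 holds 0

0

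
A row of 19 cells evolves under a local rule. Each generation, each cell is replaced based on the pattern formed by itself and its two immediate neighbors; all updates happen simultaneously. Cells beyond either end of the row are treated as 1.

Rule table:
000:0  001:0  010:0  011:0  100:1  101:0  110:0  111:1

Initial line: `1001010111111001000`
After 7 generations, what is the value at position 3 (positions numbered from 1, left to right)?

0

0100000011110100100
0010000001100010010
1001000000010001000
0100100000001000100
0010010000000100010
1001001000000010000
0100100100000001000
position 3 holds 0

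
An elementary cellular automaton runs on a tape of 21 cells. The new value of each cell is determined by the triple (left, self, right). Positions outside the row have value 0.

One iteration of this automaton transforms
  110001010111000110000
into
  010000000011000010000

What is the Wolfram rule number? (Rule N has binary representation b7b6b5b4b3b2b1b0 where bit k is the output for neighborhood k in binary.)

192

position 10: 111 → 1  (bit 7 = 1)
position 1: 110 → 1  (bit 6 = 1)
position 6: 101 → 0  (bit 5 = 0)
position 2: 100 → 0  (bit 4 = 0)
position 0: 011 → 0  (bit 3 = 0)
position 5: 010 → 0  (bit 2 = 0)
position 4: 001 → 0  (bit 1 = 0)
position 3: 000 → 0  (bit 0 = 0)
bits b7..b0 = 11000000 = 192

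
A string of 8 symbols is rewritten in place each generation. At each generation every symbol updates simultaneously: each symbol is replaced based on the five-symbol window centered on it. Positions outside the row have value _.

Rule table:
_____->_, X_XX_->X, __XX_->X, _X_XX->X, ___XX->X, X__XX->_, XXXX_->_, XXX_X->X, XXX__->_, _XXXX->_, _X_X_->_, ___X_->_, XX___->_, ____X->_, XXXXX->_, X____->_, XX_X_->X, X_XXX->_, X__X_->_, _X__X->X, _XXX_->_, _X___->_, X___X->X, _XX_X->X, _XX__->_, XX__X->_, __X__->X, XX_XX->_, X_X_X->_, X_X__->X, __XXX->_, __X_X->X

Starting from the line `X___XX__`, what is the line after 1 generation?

X_XXX___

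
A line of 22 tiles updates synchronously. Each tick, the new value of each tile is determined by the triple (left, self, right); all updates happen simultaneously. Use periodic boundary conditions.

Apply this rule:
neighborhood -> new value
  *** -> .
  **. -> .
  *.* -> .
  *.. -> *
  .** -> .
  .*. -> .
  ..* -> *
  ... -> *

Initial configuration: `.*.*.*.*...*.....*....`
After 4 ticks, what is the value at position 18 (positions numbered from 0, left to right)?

tick 1: *.......***.*****.****
tick 2: .*******..............
tick 3: *.......**************
tick 4: .*******..............
position 18 holds .

.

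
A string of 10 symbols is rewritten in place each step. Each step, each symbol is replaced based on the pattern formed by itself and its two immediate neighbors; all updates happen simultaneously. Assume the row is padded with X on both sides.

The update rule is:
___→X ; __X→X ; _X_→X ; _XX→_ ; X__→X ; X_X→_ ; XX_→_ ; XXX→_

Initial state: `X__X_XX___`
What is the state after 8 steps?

_XXX___XXX
____XXX___
XXXX___XXX
____XXX___  (repeats step 2; period 2)
step 8: ____XXX___

____XXX___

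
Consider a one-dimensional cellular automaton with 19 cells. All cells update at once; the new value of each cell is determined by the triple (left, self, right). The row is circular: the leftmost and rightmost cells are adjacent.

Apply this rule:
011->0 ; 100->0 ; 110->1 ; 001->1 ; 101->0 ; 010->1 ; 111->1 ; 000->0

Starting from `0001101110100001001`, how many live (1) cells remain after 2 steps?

0010100110100011011
0110101010100101001
count of 1: 9

9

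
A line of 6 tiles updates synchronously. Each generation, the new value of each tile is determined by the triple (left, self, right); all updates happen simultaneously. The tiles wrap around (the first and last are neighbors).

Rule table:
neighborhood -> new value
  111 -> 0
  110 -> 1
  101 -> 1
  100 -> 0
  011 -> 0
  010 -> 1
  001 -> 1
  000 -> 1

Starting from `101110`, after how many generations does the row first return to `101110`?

110011
010100
111101
000110
111010
001111
010001
110111
011000
101011
111100
000101
011111
100001
101110

15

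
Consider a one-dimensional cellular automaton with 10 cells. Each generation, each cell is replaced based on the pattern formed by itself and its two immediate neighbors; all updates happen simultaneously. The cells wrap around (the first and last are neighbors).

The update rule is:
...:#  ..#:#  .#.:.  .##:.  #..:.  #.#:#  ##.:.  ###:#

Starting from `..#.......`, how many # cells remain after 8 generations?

4

##..######
#..#.#####
..#.#.####
.#.#.#.##.
#.#.#.#...
.#.#.#..##
#.#.#..#..
.#.#..#..#
count of #: 4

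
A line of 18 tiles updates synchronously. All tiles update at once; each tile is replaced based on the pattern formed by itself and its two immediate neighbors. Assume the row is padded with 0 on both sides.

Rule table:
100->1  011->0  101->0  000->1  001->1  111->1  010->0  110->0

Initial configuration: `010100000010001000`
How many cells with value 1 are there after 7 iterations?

100011111101110111
011101111000100010
101000110111011101
000111000010001000
111010111101110111
010000011000100010
101111100111011101
count of 1: 13

13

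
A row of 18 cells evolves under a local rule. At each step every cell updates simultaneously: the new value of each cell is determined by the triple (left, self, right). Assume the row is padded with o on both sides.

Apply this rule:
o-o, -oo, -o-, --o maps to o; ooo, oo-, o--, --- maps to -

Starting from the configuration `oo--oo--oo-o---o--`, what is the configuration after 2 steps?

--oo--oo-oo--oo-oo

step 1: ---oo--oo-oo--oo-o
step 2: --oo--oo-oo--oo-oo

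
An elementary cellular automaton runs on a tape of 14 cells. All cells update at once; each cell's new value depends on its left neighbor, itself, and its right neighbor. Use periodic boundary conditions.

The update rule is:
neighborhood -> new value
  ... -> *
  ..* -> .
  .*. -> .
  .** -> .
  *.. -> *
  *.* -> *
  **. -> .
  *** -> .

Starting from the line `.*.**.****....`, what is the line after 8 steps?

*..***.....*..

..*..*....****
*..*..***.....
.*..*....****.
..*..***.....*
*..*....****..
.*..***.....*.
..*....****..*
*..***.....*..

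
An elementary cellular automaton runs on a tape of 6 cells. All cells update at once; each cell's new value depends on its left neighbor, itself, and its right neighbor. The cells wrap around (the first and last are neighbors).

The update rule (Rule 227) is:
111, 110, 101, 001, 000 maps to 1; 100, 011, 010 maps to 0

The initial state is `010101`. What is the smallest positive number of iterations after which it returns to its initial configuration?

iteration 1: 101010
iteration 2: 010101

2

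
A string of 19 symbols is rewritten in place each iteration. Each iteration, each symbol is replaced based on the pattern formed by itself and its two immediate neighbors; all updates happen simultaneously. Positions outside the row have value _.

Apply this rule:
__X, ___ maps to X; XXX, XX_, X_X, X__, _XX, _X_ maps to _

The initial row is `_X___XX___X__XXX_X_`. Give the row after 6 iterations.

____X___XX___X__XXX

iteration 1: X__XX___XX__X______
iteration 2: __X___XX___X__XXXXX
iteration 3: XX__XX___XX__X_____
iteration 4: ___X___XX___X__XXXX
iteration 5: XXX__XX___XX__X____
iteration 6: ____X___XX___X__XXX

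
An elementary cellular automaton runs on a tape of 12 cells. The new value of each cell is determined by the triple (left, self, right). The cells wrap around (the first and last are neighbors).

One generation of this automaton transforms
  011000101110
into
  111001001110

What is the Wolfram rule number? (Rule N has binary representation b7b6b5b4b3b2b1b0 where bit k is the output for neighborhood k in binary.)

202

position 9: 111 → 1  (bit 7 = 1)
position 2: 110 → 1  (bit 6 = 1)
position 7: 101 → 0  (bit 5 = 0)
position 3: 100 → 0  (bit 4 = 0)
position 1: 011 → 1  (bit 3 = 1)
position 6: 010 → 0  (bit 2 = 0)
position 0: 001 → 1  (bit 1 = 1)
position 4: 000 → 0  (bit 0 = 0)
bits b7..b0 = 11001010 = 202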